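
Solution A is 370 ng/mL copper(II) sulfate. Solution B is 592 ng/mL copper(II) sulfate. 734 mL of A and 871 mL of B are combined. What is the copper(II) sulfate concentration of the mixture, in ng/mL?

490 ng/mL

C_mix = (C_A·V_A + C_B·V_B)/(V_A + V_B) = (370×734 + 592×871) / 1605 = 490 ng/mL.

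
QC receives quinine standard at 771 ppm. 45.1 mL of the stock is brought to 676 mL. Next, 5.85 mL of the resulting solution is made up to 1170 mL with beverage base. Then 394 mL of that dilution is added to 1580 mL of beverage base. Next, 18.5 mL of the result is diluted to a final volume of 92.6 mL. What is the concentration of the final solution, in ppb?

10.3 ppb

Overall dilution factor = 14.99 × 200 × 5.010 × 5.005 = 7.52 × 10⁴.
771 ppm / 7.52 × 10⁴ = 0.0103 ppm = 10.3 ppb.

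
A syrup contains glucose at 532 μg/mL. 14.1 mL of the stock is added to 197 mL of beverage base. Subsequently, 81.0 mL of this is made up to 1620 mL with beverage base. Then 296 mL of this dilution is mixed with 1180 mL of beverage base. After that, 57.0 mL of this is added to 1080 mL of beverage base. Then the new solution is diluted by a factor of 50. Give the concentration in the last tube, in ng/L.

357 ng/L

Overall dilution factor = 14.97 × 20 × 4.986 × 19.95 × 50 = 1.49 × 10⁶.
532 μg/mL / 1.49 × 10⁶ = 3.57 × 10⁻⁴ μg/mL = 357 ng/L.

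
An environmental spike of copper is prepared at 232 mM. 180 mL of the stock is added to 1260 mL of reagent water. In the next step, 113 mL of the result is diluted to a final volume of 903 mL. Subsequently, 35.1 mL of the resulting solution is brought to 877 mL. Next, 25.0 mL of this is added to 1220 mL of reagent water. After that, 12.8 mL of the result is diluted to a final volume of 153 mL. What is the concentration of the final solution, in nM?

Overall dilution factor = 8 × 7.991 × 24.99 × 49.80 × 11.95 = 9.51 × 10⁵.
232 mM / 9.51 × 10⁵ = 2.44 × 10⁻⁴ mM = 244 nM.

244 nM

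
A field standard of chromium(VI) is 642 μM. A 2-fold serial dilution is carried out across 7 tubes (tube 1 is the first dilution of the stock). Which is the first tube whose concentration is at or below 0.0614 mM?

Tube n has concentration 642 μM / 2ⁿ.
Need 2ⁿ ≥ 642 μM / 0.0614 mM = 10.5, so n ≥ 3.39.
First such tube: n = 4.

tube 4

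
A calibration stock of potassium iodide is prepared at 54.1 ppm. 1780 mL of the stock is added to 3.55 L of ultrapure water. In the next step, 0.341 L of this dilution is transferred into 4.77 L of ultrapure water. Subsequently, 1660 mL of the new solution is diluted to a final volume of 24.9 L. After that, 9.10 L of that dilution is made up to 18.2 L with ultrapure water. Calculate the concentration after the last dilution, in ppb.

40.2 ppb

Overall dilution factor = 2.994 × 14.99 × 15 × 2 = 1346.
54.1 ppm / 1346 = 0.0402 ppm = 40.2 ppb.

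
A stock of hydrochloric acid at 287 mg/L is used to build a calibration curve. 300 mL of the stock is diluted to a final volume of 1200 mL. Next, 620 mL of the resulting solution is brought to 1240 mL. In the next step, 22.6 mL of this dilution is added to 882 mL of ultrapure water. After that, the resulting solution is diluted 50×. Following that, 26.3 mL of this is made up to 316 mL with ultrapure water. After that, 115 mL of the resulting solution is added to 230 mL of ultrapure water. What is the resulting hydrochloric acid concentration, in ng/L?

497 ng/L

Overall dilution factor = 4 × 2 × 40.03 × 50 × 12.02 × 3 = 5.77 × 10⁵.
287 mg/L / 5.77 × 10⁵ = 4.97 × 10⁻⁴ mg/L = 497 ng/L.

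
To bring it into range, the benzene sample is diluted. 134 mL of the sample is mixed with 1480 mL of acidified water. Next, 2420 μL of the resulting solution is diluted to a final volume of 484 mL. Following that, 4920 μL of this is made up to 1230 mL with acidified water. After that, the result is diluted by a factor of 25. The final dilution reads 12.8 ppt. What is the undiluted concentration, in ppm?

Overall dilution factor = 12.04 × 200 × 250 × 25 = 1.51 × 10⁷.
Original = 12.8 ppt × 1.51 × 10⁷ = 1.93 × 10⁸ ppt = 193 ppm.

193 ppm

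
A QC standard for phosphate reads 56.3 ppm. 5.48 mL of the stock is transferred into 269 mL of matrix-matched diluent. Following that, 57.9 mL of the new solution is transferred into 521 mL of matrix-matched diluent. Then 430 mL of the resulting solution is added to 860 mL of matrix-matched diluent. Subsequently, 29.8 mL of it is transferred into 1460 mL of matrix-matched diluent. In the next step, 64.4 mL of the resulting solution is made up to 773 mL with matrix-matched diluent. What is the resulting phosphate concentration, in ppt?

Overall dilution factor = 50.09 × 9.998 × 3 × 49.99 × 12.00 = 9.02 × 10⁵.
56.3 ppm / 9.02 × 10⁵ = 6.24 × 10⁻⁵ ppm = 62.4 ppt.

62.4 ppt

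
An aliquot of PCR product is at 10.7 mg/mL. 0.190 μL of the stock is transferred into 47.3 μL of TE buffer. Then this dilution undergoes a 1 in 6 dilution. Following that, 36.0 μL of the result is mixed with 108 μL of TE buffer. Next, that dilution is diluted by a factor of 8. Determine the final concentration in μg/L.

223 μg/L

Overall dilution factor = 249.9 × 6 × 4 × 8 = 4.80 × 10⁴.
10.7 mg/mL / 4.80 × 10⁴ = 2.23 × 10⁻⁴ mg/mL = 223 μg/L.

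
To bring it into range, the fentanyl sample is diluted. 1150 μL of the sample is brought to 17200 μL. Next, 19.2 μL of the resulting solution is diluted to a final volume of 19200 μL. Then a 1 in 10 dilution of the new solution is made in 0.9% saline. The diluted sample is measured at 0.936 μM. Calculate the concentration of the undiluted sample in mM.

Overall dilution factor = 14.96 × 1000 × 10 = 1.50 × 10⁵.
Original = 0.936 μM × 1.50 × 10⁵ = 1.40 × 10⁵ μM = 140 mM.

140 mM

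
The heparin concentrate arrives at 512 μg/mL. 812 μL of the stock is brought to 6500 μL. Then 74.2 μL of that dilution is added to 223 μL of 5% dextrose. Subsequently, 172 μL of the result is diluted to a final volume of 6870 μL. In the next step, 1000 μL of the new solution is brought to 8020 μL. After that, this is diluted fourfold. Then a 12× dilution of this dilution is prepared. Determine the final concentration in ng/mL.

Overall dilution factor = 8.005 × 4.005 × 39.94 × 8.020 × 4 × 12 = 4.93 × 10⁵.
512 μg/mL / 4.93 × 10⁵ = 1.04 × 10⁻³ μg/mL = 1.04 ng/mL.

1.04 ng/mL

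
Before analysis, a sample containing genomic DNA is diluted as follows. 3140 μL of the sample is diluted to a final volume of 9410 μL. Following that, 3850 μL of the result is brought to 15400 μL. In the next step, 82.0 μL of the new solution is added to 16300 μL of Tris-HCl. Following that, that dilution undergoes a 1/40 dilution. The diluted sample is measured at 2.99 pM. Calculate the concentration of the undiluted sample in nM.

Overall dilution factor = 2.997 × 4 × 199.8 × 40 = 9.58 × 10⁴.
Original = 2.99 pM × 9.58 × 10⁴ = 2.86 × 10⁵ pM = 286 nM.

286 nM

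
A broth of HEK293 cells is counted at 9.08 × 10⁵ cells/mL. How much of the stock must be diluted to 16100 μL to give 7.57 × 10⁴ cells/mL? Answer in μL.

1340 μL

V₁ = C₂V₂/C₁ = 7.57 × 10⁴ × 16100 / 9.08 × 10⁵ = 1342 μL.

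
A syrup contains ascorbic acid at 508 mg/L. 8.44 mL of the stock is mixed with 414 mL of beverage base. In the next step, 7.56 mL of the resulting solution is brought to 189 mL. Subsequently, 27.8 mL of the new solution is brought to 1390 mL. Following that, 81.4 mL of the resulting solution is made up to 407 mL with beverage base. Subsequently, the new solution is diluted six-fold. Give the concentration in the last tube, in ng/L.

Overall dilution factor = 50.05 × 25 × 50 × 5 × 6 = 1.88 × 10⁶.
508 mg/L / 1.88 × 10⁶ = 2.71 × 10⁻⁴ mg/L = 271 ng/L.

271 ng/L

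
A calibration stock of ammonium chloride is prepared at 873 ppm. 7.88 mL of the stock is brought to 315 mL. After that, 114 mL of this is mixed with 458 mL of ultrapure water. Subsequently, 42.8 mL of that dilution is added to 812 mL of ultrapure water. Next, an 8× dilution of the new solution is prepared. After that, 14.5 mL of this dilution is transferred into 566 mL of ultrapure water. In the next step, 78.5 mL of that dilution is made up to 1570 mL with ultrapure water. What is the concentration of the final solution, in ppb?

Overall dilution factor = 39.97 × 5.018 × 19.97 × 8 × 40.03 × 20 = 2.57 × 10⁷.
873 ppm / 2.57 × 10⁷ = 3.40 × 10⁻⁵ ppm = 0.0340 ppb.

0.0340 ppb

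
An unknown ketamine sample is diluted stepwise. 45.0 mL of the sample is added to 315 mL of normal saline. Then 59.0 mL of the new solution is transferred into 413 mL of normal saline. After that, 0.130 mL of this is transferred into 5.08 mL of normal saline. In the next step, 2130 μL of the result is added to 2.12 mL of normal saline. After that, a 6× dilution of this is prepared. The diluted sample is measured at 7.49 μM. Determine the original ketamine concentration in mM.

230 mM

Overall dilution factor = 8 × 8 × 40.08 × 1.995 × 6 = 3.07 × 10⁴.
Original = 7.49 μM × 3.07 × 10⁴ = 2.30 × 10⁵ μM = 230 mM.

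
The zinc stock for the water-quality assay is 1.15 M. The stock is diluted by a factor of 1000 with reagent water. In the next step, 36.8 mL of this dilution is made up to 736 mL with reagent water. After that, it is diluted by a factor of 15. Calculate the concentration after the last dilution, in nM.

Overall dilution factor = 1000 × 20 × 15 = 3.00 × 10⁵.
1.15 M / 3.00 × 10⁵ = 3.83 × 10⁻⁶ M = 3830 nM.

3830 nM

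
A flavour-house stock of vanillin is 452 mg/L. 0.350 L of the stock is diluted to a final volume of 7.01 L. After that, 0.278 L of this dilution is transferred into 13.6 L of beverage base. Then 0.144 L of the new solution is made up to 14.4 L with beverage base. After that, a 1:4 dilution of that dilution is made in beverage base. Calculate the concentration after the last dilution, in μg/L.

1.13 μg/L

Overall dilution factor = 20.03 × 49.92 × 100 × 4 = 4.00 × 10⁵.
452 mg/L / 4.00 × 10⁵ = 1.13 × 10⁻³ mg/L = 1.13 μg/L.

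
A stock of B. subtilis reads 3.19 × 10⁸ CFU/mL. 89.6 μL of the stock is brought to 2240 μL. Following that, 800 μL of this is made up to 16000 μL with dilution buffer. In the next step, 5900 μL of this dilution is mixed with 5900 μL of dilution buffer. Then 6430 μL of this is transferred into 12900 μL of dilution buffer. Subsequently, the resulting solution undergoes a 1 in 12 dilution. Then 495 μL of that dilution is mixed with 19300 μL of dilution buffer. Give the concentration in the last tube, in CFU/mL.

Overall dilution factor = 25 × 20 × 2 × 3.006 × 12 × 39.99 = 1.44 × 10⁶.
3.19 × 10⁸ CFU/mL / 1.44 × 10⁶ = 221 CFU/mL.

221 CFU/mL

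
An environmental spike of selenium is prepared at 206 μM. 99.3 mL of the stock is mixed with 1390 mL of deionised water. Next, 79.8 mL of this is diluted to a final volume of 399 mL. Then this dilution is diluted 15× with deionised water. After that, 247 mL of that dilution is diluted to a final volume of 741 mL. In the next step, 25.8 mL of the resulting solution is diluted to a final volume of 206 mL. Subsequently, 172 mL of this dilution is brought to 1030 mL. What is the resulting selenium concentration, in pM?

1280 pM

Overall dilution factor = 15.00 × 5 × 15 × 3 × 7.984 × 5.988 = 1.61 × 10⁵.
206 μM / 1.61 × 10⁵ = 1.28 × 10⁻³ μM = 1280 pM.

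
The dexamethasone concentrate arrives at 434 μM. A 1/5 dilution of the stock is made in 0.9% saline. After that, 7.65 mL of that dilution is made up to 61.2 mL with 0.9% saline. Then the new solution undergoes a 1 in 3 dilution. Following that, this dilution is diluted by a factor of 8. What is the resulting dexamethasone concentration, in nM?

452 nM

Overall dilution factor = 5 × 8 × 3 × 8 = 960.
434 μM / 960 = 0.452 μM = 452 nM.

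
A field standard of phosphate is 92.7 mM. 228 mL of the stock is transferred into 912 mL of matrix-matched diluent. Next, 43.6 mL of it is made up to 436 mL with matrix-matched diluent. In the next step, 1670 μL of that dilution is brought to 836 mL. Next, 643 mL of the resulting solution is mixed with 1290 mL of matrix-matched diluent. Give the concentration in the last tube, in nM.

1230 nM

Overall dilution factor = 5 × 10 × 500.6 × 3.006 = 7.52 × 10⁴.
92.7 mM / 7.52 × 10⁴ = 1.23 × 10⁻³ mM = 1230 nM.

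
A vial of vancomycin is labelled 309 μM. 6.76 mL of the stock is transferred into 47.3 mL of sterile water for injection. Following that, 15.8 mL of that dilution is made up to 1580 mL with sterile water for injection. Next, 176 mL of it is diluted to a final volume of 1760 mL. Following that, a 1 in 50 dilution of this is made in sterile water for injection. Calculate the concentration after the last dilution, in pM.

Overall dilution factor = 7.997 × 100 × 10 × 50 = 4.00 × 10⁵.
309 μM / 4.00 × 10⁵ = 7.73 × 10⁻⁴ μM = 773 pM.

773 pM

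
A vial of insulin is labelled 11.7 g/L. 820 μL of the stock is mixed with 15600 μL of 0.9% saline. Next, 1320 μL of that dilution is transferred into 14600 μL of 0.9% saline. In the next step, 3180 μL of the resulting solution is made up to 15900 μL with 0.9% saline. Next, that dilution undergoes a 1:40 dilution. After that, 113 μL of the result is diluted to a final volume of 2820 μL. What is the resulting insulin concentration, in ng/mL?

9.71 ng/mL

Overall dilution factor = 20.02 × 12.06 × 5 × 40 × 24.96 = 1.21 × 10⁶.
11.7 g/L / 1.21 × 10⁶ = 9.71 × 10⁻⁶ g/L = 9.71 ng/mL.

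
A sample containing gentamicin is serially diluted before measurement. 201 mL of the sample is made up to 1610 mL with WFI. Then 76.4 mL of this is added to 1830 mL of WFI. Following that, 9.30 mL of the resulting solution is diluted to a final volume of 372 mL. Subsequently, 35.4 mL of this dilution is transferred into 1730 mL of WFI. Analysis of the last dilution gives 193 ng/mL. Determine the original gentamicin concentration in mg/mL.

76.9 mg/mL

Overall dilution factor = 8.010 × 24.95 × 40 × 49.87 = 3.99 × 10⁵.
Original = 193 ng/mL × 3.99 × 10⁵ = 7.69 × 10⁷ ng/mL = 76.9 mg/mL.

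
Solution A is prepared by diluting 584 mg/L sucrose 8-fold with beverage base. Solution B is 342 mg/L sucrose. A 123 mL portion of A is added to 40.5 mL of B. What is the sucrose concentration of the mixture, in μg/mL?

140 μg/mL

C_A = 584 mg/L / 8 = 73.0 mg/L.
C_mix = (C_A·V_A + C_B·V_B)/(V_A + V_B) = (73.0×123 + 342×40.5) / 163.5 = 140 mg/L = 140 μg/mL.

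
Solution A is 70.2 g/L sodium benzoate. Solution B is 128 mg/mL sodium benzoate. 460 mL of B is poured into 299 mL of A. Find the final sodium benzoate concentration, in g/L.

C_B = 128 mg/mL = 128 g/L.
C_mix = (C_A·V_A + C_B·V_B)/(V_A + V_B) = (70.2×299 + 128×460) / 759.0 = 105 g/L.

105 g/L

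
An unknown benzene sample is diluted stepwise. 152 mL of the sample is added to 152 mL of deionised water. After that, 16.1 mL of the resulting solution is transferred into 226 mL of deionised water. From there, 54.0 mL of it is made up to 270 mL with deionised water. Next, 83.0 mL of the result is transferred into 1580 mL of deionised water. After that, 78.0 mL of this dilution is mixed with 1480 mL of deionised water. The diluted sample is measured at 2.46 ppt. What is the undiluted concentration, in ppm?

Overall dilution factor = 2 × 15.04 × 5 × 20.04 × 19.97 = 6.02 × 10⁴.
Original = 2.46 ppt × 6.02 × 10⁴ = 1.48 × 10⁵ ppt = 0.148 ppm.

0.148 ppm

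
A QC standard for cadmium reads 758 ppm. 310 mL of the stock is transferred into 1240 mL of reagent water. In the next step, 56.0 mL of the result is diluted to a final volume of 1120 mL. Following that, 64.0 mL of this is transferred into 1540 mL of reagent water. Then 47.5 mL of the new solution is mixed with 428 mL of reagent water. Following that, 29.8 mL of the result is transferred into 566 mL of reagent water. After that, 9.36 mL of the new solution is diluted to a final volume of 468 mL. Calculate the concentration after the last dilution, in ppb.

0.0302 ppb

Overall dilution factor = 5 × 20 × 25.06 × 10.01 × 19.99 × 50 = 2.51 × 10⁷.
758 ppm / 2.51 × 10⁷ = 3.02 × 10⁻⁵ ppm = 0.0302 ppb.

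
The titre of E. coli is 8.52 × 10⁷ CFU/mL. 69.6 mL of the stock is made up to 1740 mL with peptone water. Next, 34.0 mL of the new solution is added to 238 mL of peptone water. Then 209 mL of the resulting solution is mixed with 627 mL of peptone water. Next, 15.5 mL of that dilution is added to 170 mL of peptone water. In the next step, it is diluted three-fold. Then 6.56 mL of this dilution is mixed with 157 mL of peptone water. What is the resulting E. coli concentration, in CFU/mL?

119 CFU/mL

Overall dilution factor = 25 × 8 × 4 × 11.97 × 3 × 24.93 = 7.16 × 10⁵.
8.52 × 10⁷ CFU/mL / 7.16 × 10⁵ = 119 CFU/mL.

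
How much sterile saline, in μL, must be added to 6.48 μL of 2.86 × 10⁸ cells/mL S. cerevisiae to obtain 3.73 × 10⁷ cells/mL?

43.2 μL

V₂ = C₁V₁/C₂ = 2.86 × 10⁸ × 6.48 / 3.73 × 10⁷ = 49.7 μL.
Diluent to add = V₂ − V₁ = 49.7 − 6.48 = 43.2 μL.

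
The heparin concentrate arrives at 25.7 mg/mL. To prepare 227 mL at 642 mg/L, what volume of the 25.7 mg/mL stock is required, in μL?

642 mg/L = 0.642 mg/mL.
V₁ = C₂V₂/C₁ = 0.642 × 227 / 25.7 = 5.67 mL = 5670 μL.

5670 μL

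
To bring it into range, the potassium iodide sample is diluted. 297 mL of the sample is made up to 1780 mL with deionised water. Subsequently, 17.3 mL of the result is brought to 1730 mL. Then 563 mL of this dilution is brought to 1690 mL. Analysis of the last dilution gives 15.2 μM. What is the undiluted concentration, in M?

0.0273 M

Overall dilution factor = 5.993 × 100 × 3.002 = 1799.
Original = 15.2 μM × 1799 = 2.73 × 10⁴ μM = 0.0273 M.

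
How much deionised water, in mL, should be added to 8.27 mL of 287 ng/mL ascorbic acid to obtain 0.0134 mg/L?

169 mL

0.0134 mg/L = 13.4 ng/mL.
V₂ = C₁V₁/C₂ = 287 × 8.27 / 13.4 = 177 mL.
Diluent to add = V₂ − V₁ = 177 − 8.27 = 169 mL.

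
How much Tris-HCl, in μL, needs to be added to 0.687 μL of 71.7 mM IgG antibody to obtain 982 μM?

982 μM = 0.982 mM.
V₂ = C₁V₁/C₂ = 71.7 × 0.687 / 0.982 = 50.2 μL.
Diluent to add = V₂ − V₁ = 50.2 − 0.687 = 49.5 μL.

49.5 μL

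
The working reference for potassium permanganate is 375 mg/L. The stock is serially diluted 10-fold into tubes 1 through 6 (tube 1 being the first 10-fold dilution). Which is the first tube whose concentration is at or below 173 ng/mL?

Tube n has concentration 375 mg/L / 10ⁿ.
Need 10ⁿ ≥ 375 mg/L / 173 ng/mL = 2168, so n ≥ 3.34.
First such tube: n = 4.

tube 4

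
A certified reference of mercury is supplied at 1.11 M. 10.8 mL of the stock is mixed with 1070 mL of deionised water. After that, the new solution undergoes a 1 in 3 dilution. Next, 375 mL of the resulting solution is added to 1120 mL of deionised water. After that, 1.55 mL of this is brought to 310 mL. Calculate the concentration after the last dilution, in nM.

4640 nM

Overall dilution factor = 100.1 × 3 × 3.987 × 200 = 2.39 × 10⁵.
1.11 M / 2.39 × 10⁵ = 4.64 × 10⁻⁶ M = 4640 nM.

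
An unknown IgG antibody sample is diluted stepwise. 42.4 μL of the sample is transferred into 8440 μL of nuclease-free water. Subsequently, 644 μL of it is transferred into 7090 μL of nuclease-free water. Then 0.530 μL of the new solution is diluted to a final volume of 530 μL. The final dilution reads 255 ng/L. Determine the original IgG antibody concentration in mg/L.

613 mg/L

Overall dilution factor = 200.1 × 12.01 × 1000 = 2.40 × 10⁶.
Original = 255 ng/L × 2.40 × 10⁶ = 6.13 × 10⁸ ng/L = 613 mg/L.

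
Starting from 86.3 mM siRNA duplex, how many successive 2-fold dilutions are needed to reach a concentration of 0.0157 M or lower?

3

Need 2ⁿ ≥ 5.50, so n ≥ log(5.50)/log(2) = 2.46.
Minimum whole steps: n = 3.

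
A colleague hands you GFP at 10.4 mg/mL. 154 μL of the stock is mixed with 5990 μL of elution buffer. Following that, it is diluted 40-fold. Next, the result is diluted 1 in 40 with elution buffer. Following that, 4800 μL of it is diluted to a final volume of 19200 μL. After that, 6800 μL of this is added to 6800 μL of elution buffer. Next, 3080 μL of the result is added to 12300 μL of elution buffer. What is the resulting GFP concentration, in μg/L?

4.08 μg/L

Overall dilution factor = 39.90 × 40 × 40 × 4 × 2 × 4.994 = 2.55 × 10⁶.
10.4 mg/mL / 2.55 × 10⁶ = 4.08 × 10⁻⁶ mg/mL = 4.08 μg/L.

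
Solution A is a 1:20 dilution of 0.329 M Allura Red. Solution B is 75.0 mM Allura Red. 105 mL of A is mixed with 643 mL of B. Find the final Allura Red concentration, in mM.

C_A = 0.329 M / 20 = 0.0164 M.
C_B = 75.0 mM = 0.0750 M.
C_mix = (C_A·V_A + C_B·V_B)/(V_A + V_B) = (0.0164×105 + 0.0750×643) / 748.0 = 0.0668 M = 66.8 mM.

66.8 mM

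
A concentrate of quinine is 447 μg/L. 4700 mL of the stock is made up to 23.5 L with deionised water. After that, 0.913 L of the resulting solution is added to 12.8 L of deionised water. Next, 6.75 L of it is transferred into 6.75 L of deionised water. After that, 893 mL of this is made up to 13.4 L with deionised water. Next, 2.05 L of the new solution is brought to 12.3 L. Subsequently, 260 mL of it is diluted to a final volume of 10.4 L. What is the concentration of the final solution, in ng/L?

Overall dilution factor = 5 × 15.02 × 2 × 15.01 × 6 × 40 = 5.41 × 10⁵.
447 μg/L / 5.41 × 10⁵ = 8.26 × 10⁻⁴ μg/L = 0.826 ng/L.

0.826 ng/L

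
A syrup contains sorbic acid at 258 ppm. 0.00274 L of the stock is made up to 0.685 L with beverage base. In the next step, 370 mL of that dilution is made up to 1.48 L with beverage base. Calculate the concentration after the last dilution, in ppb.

Overall dilution factor = 250 × 4 = 1000.
258 ppm / 1000 = 0.258 ppm = 258 ppb.

258 ppb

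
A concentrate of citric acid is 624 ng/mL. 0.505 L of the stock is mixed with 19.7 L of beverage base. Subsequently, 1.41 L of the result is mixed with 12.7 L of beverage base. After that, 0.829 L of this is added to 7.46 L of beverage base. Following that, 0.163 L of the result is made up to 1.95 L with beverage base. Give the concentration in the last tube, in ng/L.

13.0 ng/L

Overall dilution factor = 40.01 × 10.01 × 9.999 × 11.96 = 4.79 × 10⁴.
624 ng/mL / 4.79 × 10⁴ = 0.0130 ng/mL = 13.0 ng/L.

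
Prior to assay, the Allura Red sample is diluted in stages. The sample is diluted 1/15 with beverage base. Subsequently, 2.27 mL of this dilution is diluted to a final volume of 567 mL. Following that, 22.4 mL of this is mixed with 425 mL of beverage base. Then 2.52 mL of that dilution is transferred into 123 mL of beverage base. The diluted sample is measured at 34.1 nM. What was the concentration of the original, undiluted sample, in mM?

Overall dilution factor = 15 × 249.8 × 19.97 × 49.81 = 3.73 × 10⁶.
Original = 34.1 nM × 3.73 × 10⁶ = 1.27 × 10⁸ nM = 127 mM.

127 mM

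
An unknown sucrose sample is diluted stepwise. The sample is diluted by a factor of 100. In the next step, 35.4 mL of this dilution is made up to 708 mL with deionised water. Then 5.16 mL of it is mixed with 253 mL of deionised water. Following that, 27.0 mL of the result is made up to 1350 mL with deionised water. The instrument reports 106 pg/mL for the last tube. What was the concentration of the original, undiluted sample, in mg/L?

Overall dilution factor = 100 × 20 × 50.03 × 50 = 5.00 × 10⁶.
Original = 106 pg/mL × 5.00 × 10⁶ = 5.30 × 10⁸ pg/mL = 530 mg/L.

530 mg/L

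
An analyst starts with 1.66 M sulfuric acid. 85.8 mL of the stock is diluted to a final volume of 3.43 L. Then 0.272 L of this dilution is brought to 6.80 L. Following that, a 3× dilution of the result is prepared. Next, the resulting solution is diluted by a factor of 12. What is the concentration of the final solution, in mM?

0.0461 mM

Overall dilution factor = 39.98 × 25 × 3 × 12 = 3.60 × 10⁴.
1.66 M / 3.60 × 10⁴ = 4.61 × 10⁻⁵ M = 0.0461 mM.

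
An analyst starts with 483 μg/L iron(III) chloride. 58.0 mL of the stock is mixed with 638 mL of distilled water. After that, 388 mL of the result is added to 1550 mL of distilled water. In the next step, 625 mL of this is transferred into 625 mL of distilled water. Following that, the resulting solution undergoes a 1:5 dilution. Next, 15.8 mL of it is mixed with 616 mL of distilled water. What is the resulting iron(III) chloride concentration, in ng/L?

Overall dilution factor = 12 × 4.995 × 2 × 5 × 39.99 = 2.40 × 10⁴.
483 μg/L / 2.40 × 10⁴ = 0.0202 μg/L = 20.2 ng/L.

20.2 ng/L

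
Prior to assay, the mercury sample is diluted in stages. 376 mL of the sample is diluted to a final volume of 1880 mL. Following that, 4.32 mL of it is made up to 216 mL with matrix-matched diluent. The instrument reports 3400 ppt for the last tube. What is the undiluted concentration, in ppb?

850 ppb

Overall dilution factor = 5 × 50 = 250.
Original = 3400 ppt × 250 = 8.50 × 10⁵ ppt = 850 ppb.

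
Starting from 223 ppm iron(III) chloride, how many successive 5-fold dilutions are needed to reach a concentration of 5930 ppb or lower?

Need 5ⁿ ≥ 37.6, so n ≥ log(37.6)/log(5) = 2.25.
Minimum whole steps: n = 3.

3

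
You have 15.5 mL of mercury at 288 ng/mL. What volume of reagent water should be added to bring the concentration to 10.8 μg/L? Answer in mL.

10.8 μg/L = 10.8 ng/mL.
V₂ = C₁V₁/C₂ = 288 × 15.5 / 10.8 = 413 mL.
Diluent to add = V₂ − V₁ = 413 − 15.5 = 398 mL.

398 mL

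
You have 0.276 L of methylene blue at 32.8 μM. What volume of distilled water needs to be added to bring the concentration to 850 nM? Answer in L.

10.4 L

850 nM = 0.850 μM.
V₂ = C₁V₁/C₂ = 32.8 × 0.276 / 0.850 = 10.7 L.
Diluent to add = V₂ − V₁ = 10.7 − 0.276 = 10.4 L.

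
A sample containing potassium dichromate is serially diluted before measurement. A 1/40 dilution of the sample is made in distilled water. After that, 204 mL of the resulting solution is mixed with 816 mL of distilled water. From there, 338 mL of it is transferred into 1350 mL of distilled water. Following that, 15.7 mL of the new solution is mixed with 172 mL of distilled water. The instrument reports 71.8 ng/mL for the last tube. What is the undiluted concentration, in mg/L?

857 mg/L

Overall dilution factor = 40 × 5 × 4.994 × 11.96 = 1.19 × 10⁴.
Original = 71.8 ng/mL × 1.19 × 10⁴ = 8.57 × 10⁵ ng/mL = 857 mg/L.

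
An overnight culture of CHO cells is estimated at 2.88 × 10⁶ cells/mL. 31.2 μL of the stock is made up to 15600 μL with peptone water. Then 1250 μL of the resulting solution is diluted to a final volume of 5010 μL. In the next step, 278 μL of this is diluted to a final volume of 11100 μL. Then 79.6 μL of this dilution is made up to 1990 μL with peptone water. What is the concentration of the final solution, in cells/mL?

Overall dilution factor = 500 × 4.008 × 39.93 × 25 = 2.00 × 10⁶.
2.88 × 10⁶ cells/mL / 2.00 × 10⁶ = 1.44 cells/mL.

1.44 cells/mL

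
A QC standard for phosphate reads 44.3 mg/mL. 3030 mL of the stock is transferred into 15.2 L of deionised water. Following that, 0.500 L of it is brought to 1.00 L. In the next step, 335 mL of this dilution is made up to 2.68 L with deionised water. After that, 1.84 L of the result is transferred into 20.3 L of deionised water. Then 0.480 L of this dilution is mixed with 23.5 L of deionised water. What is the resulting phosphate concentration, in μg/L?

Overall dilution factor = 6.017 × 2 × 8 × 12.03 × 49.96 = 5.79 × 10⁴.
44.3 mg/mL / 5.79 × 10⁴ = 7.66 × 10⁻⁴ mg/mL = 766 μg/L.

766 μg/L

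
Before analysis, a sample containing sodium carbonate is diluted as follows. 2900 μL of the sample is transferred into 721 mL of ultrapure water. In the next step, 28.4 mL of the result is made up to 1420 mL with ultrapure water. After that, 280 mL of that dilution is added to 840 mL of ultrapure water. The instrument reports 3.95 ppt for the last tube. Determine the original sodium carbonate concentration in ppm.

0.197 ppm

Overall dilution factor = 249.6 × 50 × 4 = 4.99 × 10⁴.
Original = 3.95 ppt × 4.99 × 10⁴ = 1.97 × 10⁵ ppt = 0.197 ppm.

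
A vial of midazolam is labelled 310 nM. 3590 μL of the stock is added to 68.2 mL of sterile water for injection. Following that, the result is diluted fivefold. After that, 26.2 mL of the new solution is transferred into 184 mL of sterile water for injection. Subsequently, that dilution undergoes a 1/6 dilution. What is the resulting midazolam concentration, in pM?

64.4 pM

Overall dilution factor = 20.00 × 5 × 8.023 × 6 = 4813.
310 nM / 4813 = 0.0644 nM = 64.4 pM.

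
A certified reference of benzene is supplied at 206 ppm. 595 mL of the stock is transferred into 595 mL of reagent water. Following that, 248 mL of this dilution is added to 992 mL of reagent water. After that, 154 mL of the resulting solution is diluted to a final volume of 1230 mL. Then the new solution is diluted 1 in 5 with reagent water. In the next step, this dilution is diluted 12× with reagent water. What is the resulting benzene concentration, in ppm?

Overall dilution factor = 2 × 5 × 7.987 × 5 × 12 = 4792.
206 ppm / 4792 = 0.0430 ppm.

0.0430 ppm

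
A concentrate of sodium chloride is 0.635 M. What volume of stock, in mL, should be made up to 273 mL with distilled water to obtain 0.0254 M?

V₁ = C₂V₂/C₁ = 0.0254 × 273 / 0.635 = 10.9 mL.

10.9 mL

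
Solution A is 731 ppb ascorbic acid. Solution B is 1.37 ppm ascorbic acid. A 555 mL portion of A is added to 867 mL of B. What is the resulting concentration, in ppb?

C_B = 1.37 ppm = 1370 ppb.
C_mix = (C_A·V_A + C_B·V_B)/(V_A + V_B) = (731×555 + 1370×867) / 1422 = 1121 ppb.

1120 ppb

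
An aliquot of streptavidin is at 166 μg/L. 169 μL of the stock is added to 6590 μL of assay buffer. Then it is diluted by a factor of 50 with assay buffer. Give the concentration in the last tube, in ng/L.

83.0 ng/L

Overall dilution factor = 39.99 × 50 = 2000.
166 μg/L / 2000 = 0.0830 μg/L = 83.0 ng/L.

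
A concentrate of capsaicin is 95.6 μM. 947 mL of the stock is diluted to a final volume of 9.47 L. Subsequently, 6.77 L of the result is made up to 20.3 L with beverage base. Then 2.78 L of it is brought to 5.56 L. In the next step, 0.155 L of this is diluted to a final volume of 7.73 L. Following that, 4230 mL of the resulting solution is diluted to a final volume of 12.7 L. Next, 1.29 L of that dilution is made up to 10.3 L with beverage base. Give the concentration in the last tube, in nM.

1.33 nM

Overall dilution factor = 10 × 2.999 × 2 × 49.87 × 3.002 × 7.984 = 7.17 × 10⁴.
95.6 μM / 7.17 × 10⁴ = 1.33 × 10⁻³ μM = 1.33 nM.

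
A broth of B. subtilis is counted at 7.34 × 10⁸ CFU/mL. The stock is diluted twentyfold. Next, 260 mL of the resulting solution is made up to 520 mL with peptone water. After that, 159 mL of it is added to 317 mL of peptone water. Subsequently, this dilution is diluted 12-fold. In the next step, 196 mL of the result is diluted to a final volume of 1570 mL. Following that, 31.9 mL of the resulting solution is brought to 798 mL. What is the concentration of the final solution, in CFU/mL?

2550 CFU/mL

Overall dilution factor = 20 × 2 × 2.994 × 12 × 8.010 × 25.02 = 2.88 × 10⁵.
7.34 × 10⁸ CFU/mL / 2.88 × 10⁵ = 2550 CFU/mL.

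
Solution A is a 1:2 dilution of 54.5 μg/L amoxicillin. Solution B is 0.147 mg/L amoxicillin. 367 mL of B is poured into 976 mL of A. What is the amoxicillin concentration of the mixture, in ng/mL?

60.0 ng/mL

C_A = 54.5 μg/L / 2 = 27.2 μg/L.
C_B = 0.147 mg/L = 147 μg/L.
C_mix = (C_A·V_A + C_B·V_B)/(V_A + V_B) = (27.2×976 + 147×367) / 1343 = 60.0 μg/L = 60.0 ng/mL.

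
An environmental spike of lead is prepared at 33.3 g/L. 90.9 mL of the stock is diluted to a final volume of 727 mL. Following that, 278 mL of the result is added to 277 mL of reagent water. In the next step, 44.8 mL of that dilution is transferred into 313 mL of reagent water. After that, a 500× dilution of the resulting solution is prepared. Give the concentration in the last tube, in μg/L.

Overall dilution factor = 7.998 × 1.996 × 7.987 × 500 = 6.38 × 10⁴.
33.3 g/L / 6.38 × 10⁴ = 5.22 × 10⁻⁴ g/L = 522 μg/L.

522 μg/L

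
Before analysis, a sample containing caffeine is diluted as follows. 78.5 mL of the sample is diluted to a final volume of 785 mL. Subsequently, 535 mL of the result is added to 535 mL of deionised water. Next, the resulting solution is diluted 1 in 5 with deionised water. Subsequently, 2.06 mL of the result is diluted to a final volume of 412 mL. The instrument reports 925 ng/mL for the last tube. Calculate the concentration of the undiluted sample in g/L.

Overall dilution factor = 10 × 2 × 5 × 200 = 2.00 × 10⁴.
Original = 925 ng/mL × 2.00 × 10⁴ = 1.85 × 10⁷ ng/mL = 18.5 g/L.

18.5 g/L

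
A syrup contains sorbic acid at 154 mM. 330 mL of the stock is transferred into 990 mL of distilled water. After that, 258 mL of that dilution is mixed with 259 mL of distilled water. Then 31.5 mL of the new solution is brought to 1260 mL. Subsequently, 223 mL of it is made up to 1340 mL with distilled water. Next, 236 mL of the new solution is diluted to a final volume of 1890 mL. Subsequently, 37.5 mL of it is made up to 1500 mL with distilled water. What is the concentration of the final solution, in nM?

Overall dilution factor = 4 × 2.004 × 40 × 6.009 × 8.008 × 40 = 6.17 × 10⁵.
154 mM / 6.17 × 10⁵ = 2.50 × 10⁻⁴ mM = 250 nM.

250 nM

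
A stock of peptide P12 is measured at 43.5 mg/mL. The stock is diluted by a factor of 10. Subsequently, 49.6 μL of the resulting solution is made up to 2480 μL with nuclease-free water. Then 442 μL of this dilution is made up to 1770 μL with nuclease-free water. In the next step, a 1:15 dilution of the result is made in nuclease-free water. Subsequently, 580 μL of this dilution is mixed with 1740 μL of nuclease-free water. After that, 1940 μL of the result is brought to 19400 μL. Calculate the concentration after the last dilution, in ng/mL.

Overall dilution factor = 10 × 50 × 4.005 × 15 × 4 × 10 = 1.20 × 10⁶.
43.5 mg/mL / 1.20 × 10⁶ = 3.62 × 10⁻⁵ mg/mL = 36.2 ng/mL.

36.2 ng/mL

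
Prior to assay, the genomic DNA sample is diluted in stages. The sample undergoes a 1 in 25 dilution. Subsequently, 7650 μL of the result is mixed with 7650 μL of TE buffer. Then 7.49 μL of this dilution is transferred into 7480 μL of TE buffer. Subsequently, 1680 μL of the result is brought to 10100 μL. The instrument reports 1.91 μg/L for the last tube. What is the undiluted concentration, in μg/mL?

Overall dilution factor = 25 × 2 × 999.7 × 6.012 = 3.00 × 10⁵.
Original = 1.91 μg/L × 3.00 × 10⁵ = 5.74 × 10⁵ μg/L = 574 μg/mL.

574 μg/mL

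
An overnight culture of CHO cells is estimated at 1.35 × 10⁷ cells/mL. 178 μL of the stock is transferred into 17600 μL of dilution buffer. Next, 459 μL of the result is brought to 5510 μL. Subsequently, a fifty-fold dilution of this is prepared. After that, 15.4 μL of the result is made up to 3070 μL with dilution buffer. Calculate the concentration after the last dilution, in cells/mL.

1.13 cells/mL

Overall dilution factor = 99.88 × 12.00 × 50 × 199.4 = 1.20 × 10⁷.
1.35 × 10⁷ cells/mL / 1.20 × 10⁷ = 1.13 cells/mL.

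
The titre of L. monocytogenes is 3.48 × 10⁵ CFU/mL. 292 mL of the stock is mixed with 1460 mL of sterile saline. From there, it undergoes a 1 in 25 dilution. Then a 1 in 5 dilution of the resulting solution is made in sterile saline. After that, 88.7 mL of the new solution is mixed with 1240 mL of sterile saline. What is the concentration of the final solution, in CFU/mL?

31.0 CFU/mL

Overall dilution factor = 6 × 25 × 5 × 14.98 = 1.12 × 10⁴.
3.48 × 10⁵ CFU/mL / 1.12 × 10⁴ = 31.0 CFU/mL.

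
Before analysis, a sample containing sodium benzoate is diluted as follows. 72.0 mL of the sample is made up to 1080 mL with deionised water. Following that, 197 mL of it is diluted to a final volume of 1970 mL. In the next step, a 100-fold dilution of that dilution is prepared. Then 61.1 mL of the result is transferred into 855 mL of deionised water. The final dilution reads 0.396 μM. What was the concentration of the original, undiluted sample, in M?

0.0891 M

Overall dilution factor = 15 × 10 × 100 × 14.99 = 2.25 × 10⁵.
Original = 0.396 μM × 2.25 × 10⁵ = 8.91 × 10⁴ μM = 0.0891 M.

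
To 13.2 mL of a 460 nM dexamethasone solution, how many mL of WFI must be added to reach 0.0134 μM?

0.0134 μM = 13.4 nM.
V₂ = C₁V₁/C₂ = 460 × 13.2 / 13.4 = 453 mL.
Diluent to add = V₂ − V₁ = 453 − 13.2 = 440 mL.

440 mL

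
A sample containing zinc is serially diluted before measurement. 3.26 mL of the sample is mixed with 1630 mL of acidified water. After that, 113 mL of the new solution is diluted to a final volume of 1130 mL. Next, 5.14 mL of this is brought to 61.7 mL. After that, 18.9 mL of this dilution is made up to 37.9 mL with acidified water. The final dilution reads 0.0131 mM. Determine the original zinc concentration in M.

Overall dilution factor = 501 × 10 × 12.00 × 2.005 = 1.21 × 10⁵.
Original = 0.0131 mM × 1.21 × 10⁵ = 1580 mM = 1.58 M.

1.58 M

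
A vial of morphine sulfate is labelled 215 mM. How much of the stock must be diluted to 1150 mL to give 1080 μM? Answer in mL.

1080 μM = 1.08 mM.
V₁ = C₂V₂/C₁ = 1.08 × 1150 / 215 = 5.78 mL.

5.78 mL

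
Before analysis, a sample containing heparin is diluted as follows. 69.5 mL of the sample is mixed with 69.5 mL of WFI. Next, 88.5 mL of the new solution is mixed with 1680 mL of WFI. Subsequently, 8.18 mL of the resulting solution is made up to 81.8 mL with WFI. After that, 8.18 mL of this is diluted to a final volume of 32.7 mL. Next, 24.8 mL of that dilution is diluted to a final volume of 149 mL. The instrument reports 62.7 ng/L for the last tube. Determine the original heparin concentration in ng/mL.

602 ng/mL

Overall dilution factor = 2 × 19.98 × 10 × 3.998 × 6.008 = 9599.
Original = 62.7 ng/L × 9599 = 6.02 × 10⁵ ng/L = 602 ng/mL.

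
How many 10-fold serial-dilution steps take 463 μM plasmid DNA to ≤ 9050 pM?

Need 10ⁿ ≥ 5.12 × 10⁴, so n ≥ log(5.12 × 10⁴)/log(10) = 4.71.
Minimum whole steps: n = 5.

5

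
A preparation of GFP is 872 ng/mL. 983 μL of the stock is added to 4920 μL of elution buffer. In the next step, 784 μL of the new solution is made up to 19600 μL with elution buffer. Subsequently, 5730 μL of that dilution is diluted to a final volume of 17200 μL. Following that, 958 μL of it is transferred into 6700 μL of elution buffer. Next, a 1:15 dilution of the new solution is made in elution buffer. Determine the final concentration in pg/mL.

Overall dilution factor = 6.005 × 25 × 3.002 × 7.994 × 15 = 5.40 × 10⁴.
872 ng/mL / 5.40 × 10⁴ = 0.0161 ng/mL = 16.1 pg/mL.

16.1 pg/mL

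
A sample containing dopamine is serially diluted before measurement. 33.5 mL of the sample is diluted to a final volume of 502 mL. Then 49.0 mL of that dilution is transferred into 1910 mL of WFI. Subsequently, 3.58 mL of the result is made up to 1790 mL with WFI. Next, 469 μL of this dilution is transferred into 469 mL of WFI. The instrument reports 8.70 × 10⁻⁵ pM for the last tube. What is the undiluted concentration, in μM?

Overall dilution factor = 14.99 × 39.98 × 500 × 1001 = 3.00 × 10⁸.
Original = 8.70 × 10⁻⁵ pM × 3.00 × 10⁸ = 2.61 × 10⁴ pM = 0.0261 μM.

0.0261 μM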